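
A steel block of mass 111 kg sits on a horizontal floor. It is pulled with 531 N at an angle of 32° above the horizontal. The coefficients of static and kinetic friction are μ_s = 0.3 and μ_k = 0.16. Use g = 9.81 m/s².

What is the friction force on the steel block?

The vertical component of P reduces the normal force: N = m g − P sin α = 1089 − 281.4 = 807.5 N.
For equilibrium, f = P cos α = 531×cos 32° = 450.3 N.
μ_s N = 0.3 × 807.5 = 242.3 N.
450.3 > 242.3 N → the steel block slides; f = μ_k N = 0.16×807.5 = 129 N.

f ≈ 129 N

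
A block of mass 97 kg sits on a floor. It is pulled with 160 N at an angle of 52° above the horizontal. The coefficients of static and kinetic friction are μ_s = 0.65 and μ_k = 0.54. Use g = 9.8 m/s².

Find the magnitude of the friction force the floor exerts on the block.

N = m g − P sin α = 950.6 − 160×sin 52° = 824.5 N.
The horizontal driving force is P cos α = 98.51 N, so equilibrium needs friction f = 98.51 N.
μ_s N = 0.65 × 824.5 = 535.9 N.
Since 98.51 N does not exceed the limit, the block stays at rest and f = 98.5 N.

f ≈ 98.5 N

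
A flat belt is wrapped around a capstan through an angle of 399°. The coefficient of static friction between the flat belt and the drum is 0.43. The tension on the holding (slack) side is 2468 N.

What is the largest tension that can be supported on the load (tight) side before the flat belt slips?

At impending slip the capstan equation gives T₂/T₁ = e^{μβ} with β in radians.
β = 399° × π/180 = 6.964 rad.
e^{μβ} = e^{0.43×6.964} = 19.97.
T₂ = T₁ · e^{μβ} = 2468 × 19.97 = 49300 N.

T_max ≈ 49300 N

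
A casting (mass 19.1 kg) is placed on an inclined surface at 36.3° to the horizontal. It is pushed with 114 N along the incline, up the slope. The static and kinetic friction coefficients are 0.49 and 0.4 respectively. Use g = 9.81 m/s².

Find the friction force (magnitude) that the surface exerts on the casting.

f ≈ 3.07 N (down the incline)

Perpendicular to the surface, N = m g cos θ = 19.1·9.81·cos 36.3° = 151 N.
The friction needed for equilibrium is m g sin θ − P = 110.9 − 114 = -3.074 N, measured positive up-slope.
Maximum static friction available: μ_s N = 0.49 × 151 = 73.99 N.
Since |-3.074| ≤ 73.99 N, static friction is sufficient; f equals the required value, not μ_s N.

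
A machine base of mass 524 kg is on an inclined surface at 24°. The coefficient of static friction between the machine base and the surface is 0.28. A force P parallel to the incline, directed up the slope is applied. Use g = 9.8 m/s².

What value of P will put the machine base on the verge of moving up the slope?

At impending motion up the slope, friction acts down-slope at its limit: f = μ_s N.
P is parallel to the surface, so N = m g cos θ = 4690 N.
Along the incline: P = m g sin θ + μ_s N = 2090 + 0.28×4690 = 3400 N.

P ≈ 3400 N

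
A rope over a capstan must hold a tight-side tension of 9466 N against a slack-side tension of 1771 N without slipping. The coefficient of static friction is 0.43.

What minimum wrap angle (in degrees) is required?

T₂/T₁ = e^{μβ} → β = ln(T₂/T₁)/μ.
β = ln(9466/1771)/0.43 = 1.676/0.43 = 3.898 rad.
In degrees: β = 3.898 × 180/π = 223°.

β_min ≈ 223°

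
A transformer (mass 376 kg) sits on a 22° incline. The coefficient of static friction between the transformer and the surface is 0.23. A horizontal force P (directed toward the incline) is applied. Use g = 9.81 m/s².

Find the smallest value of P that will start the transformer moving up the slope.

P ≈ 2580 N

At impending motion up the slope, friction acts down-slope at its limit: f = μ_s N.
Perpendicular to the incline: N = m g cos θ + P sin θ.
Along the incline: P cos θ = m g sin θ + μ_s N = m g sin θ + μ_s (m g cos θ + P sin θ).
Solving, P (cos θ − μ_s sin θ) = m g (sin θ + μ_s cos θ), so P = 376×9.81×(sin 22° + 0.23 cos 22°)/(cos 22° − 0.23 sin 22°) = 3690×0.5879/0.841 = 2580 N.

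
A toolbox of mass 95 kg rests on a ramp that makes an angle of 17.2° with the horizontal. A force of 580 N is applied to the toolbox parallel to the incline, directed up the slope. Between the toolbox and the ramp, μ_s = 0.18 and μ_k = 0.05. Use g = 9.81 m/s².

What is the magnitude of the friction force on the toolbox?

Perpendicular to the surface, N = m g cos θ = 95·9.81·cos 17.2° = 890.3 N.
For equilibrium along the incline the friction force must supply f = m g sin θ − P = 275.6 − 580 = -304.4 N (positive meaning up-slope).
Maximum static friction available: μ_s N = 0.18 × 890.3 = 160.2 N.
|-304.4| exceeds 160.2 N, so the toolbox slips up-slope; friction is kinetic, f = μ_k N = 0.05×890.3 = 44.5 N.

f ≈ 44.5 N (down the incline)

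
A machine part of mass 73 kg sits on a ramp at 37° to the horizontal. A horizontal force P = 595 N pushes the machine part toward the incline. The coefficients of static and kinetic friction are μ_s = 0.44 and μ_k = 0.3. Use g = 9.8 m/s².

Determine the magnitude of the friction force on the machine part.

f ≈ 44.6 N (down the incline)

Resolve perpendicular to the incline: N = m g cos θ + P sin θ = 73×9.8×cos 37° + 595×sin 37° = 929.4 N.
Parallel to the incline: P cos θ − m g sin θ = 475.2 − 430.5 = 44.65 N; the friction needed to balance this is 44.65 N acting down the slope.
Maximum static friction: μ_s N = 0.44 × 929.4 = 408.9 N.
|f_req| = 44.65 ≤ 408.9 N → the machine part is in equilibrium; friction equals the required value.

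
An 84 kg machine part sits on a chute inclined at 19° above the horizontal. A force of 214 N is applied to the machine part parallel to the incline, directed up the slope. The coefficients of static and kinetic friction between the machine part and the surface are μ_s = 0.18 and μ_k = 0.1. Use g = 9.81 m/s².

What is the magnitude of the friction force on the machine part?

f ≈ 54.3 N (up the incline)

The normal reaction is N = m g cos θ = 779.1 N.
For equilibrium along the incline the friction force must supply f = m g sin θ − P = 268.3 − 214 = 54.28 N (positive meaning up-slope).
Maximum static friction available: μ_s N = 0.18 × 779.1 = 140.2 N.
Since |54.28| ≤ 140.2 N, the machine part remains in static equilibrium and friction takes exactly the required value.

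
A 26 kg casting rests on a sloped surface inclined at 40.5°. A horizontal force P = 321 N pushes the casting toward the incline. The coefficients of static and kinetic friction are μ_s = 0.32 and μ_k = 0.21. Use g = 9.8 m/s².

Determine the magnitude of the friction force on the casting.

f ≈ 78.6 N (down the incline)

Normal direction: N = m g cos θ + P sin θ = 402.2 N.
Along the incline, the net driving force (taking up-slope positive) is P cos θ − m g sin θ = 244.1 − 165.5 = 78.61 N, so equilibrium requires friction f = -78.61 N (down-slope).
The limit of static friction is μ_s N = 128.7 N.
|f_req| = 78.61 ≤ 128.7 N → the casting is in equilibrium; friction equals the required value.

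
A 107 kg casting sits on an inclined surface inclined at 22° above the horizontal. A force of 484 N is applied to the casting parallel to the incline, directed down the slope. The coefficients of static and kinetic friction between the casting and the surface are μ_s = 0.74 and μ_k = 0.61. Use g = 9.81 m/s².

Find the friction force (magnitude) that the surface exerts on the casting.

The normal reaction is N = m g cos θ = 973.2 N.
The friction needed for equilibrium is m g sin θ + P = 393.2 + 484 = 877.2 N, measured positive up-slope.
Maximum static friction available: μ_s N = 0.74 × 973.2 = 720.2 N.
Since |877.2| > 720.2 N, static friction cannot hold it; the casting slides down the incline and kinetic friction applies: f = μ_k N = 0.61 × 973.2 = 594 N.

f ≈ 594 N (up the incline)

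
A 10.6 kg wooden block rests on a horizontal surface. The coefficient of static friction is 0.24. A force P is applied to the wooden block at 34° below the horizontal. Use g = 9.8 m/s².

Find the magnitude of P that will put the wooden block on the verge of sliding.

P ≈ 35.9 N

N = m g + P sin α (the push presses the wooden block into the horizontal surface).
At impending slip, P cos α = μ_s N = μ_s (m g + P sin α).
Solving: P (cos α − μ_s sin α) = μ_s m g → P = 0.24×104/(cos 34° − 0.24 sin 34°) = 24.9/0.6948 = 35.9 N.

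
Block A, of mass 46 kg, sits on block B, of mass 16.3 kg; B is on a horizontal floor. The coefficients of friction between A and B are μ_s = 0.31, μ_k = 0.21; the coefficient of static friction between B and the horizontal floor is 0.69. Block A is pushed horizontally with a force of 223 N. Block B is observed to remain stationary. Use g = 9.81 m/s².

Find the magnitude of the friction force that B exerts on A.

Normal force at the A–B interface: N₁ = m_A g = 451.3 N.
Maximum static friction on A from B: μ_s N₁ = 0.31×451.3 = 139.9 N.
P = 223 N exceeds that limit, so A slips over B and the interface friction becomes kinetic: f₁ = μ_k N₁ = 0.21×451.3 = 94.8 N.
By Newton's third law B feels 94.8 N forward from A. With B stationary, the floor's static friction on B balances it: f₂ = 94.8 N (well within μ_s(m_A+m_B)g = 421.7 N).

f ≈ 94.8 N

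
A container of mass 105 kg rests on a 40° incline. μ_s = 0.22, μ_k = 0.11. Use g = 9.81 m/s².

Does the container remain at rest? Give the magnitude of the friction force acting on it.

N = m g cos θ = 789 N.
Down-slope weight component: m g sin θ = 662 N.
μ_s N = 174 N.
662 > 174 N, so it slides; kinetic friction f = μ_k N = 0.11×789 = 86.8 N.

f ≈ 86.8 N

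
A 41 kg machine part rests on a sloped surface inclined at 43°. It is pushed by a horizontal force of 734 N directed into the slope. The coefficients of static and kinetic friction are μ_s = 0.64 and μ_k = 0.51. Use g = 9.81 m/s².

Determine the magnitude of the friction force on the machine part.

Resolve perpendicular to the incline: N = m g cos θ + P sin θ = 41×9.81×cos 43° + 734×sin 43° = 794.7 N.
Parallel to the incline: P cos θ − m g sin θ = 536.8 − 274.3 = 262.5 N; the friction needed to balance this is 262.5 N acting down the slope.
The limit of static friction is μ_s N = 508.6 N.
|f_req| = 262.5 ≤ 508.6 N → the machine part is in equilibrium; friction equals the required value.

f ≈ 263 N (down the incline)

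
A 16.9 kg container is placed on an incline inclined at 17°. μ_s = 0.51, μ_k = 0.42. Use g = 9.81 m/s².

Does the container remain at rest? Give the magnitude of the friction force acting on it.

f ≈ 48.5 N

N = m g cos θ = 159 N.
Down-slope weight component: m g sin θ = 48.5 N.
μ_s N = 80.9 N.
48.5 ≤ 80.9 N, so it stays put; friction = 48.5 N.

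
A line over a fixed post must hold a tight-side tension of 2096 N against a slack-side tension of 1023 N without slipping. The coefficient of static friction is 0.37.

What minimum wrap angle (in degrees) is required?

β_min ≈ 111°

T₂/T₁ = e^{μβ} → β = ln(T₂/T₁)/μ.
β = ln(2096/1023)/0.37 = 0.7173/0.37 = 1.939 rad.
In degrees: β = 1.939 × 180/π = 111°.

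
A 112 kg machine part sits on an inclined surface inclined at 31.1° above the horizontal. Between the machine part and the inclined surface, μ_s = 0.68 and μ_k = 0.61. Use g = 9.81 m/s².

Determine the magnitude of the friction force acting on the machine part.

Normal force: N = m g cos θ = 112 × 9.81 × cos 31.1° = 940.8 N.
For equilibrium along the incline, friction must balance the weight component: f = m g sin θ = 567.5 N up the slope.
Maximum static friction available: μ_s N = 0.68 × 940.8 = 639.7 N.
Since |567.5| ≤ 639.7 N, no slip — friction simply equals what equilibrium demands.

f ≈ 568 N (up the incline)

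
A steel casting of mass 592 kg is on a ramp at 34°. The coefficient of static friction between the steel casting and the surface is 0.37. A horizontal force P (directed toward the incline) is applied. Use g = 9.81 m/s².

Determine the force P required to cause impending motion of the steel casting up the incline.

At impending motion up the slope, friction acts down-slope at its limit: f = μ_s N.
Perpendicular to the incline: N = m g cos θ + P sin θ.
Along the incline: P cos θ = m g sin θ + μ_s N = m g sin θ + μ_s (m g cos θ + P sin θ).
Solving, P (cos θ − μ_s sin θ) = m g (sin θ + μ_s cos θ), so P = 592×9.81×(sin 34° + 0.37 cos 34°)/(cos 34° − 0.37 sin 34°) = 5810×0.8659/0.6221 = 8080 N.

P ≈ 8080 N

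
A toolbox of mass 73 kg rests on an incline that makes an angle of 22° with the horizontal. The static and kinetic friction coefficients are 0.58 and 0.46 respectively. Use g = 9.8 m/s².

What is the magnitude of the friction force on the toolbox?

Normal force: N = m g cos θ = 73 × 9.8 × cos 22° = 663.3 N.
Along the slope the weight component is m g sin θ = 268 N; friction must supply exactly this, acting up-slope.
The static-friction ceiling is μ_s N = 0.58 × 663.3 = 384.7 N.
Since |268| ≤ 384.7 N, the toolbox remains in static equilibrium and friction takes exactly the required value.

f ≈ 268 N (up the incline)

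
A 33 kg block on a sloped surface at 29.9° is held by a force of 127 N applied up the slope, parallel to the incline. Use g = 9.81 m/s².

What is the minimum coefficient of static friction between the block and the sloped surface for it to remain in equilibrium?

μ_s,min ≈ 0.122

N = m g cos θ = 280.6 N.
Friction must make up the shortfall along the incline: f = m g sin θ − P = 161.4 − 127 = 34.38 N.
At the threshold f = μ_s N, so μ_s,min = 34.38/280.6 = 0.122.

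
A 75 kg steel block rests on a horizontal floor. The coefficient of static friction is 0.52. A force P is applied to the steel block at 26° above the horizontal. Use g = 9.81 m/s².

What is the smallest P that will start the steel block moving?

N = m g − P sin α (the pull lifts the steel block).
At impending slip, P cos α = μ_s N = μ_s (m g − P sin α).
Solving: P (cos α + μ_s sin α) = μ_s m g → P = 0.52×736/(cos 26° + 0.52 sin 26°) = 383/1.127 = 340 N.

P ≈ 340 N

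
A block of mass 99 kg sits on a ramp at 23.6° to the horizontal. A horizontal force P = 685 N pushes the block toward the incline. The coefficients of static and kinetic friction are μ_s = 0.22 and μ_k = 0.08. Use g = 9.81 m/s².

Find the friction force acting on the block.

Normal direction: N = m g cos θ + P sin θ = 1164 N.
Along the incline, the net driving force (taking up-slope positive) is P cos θ − m g sin θ = 627.7 − 388.8 = 238.9 N, so equilibrium requires friction f = -238.9 N (down-slope).
Maximum static friction: μ_s N = 0.22 × 1164 = 256.1 N.
|f_req| = 238.9 ≤ 256.1 N → the block is in equilibrium; friction equals the required value.

f ≈ 239 N (down the incline)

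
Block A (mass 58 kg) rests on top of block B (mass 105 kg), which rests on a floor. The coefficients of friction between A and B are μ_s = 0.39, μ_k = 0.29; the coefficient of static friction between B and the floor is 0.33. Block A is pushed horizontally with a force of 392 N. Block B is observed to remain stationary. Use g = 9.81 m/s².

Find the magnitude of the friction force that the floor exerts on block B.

f ≈ 165 N

Normal force at the A–B interface: N₁ = m_A g = 569 N.
So the A–B interface can sustain at most μ_s N₁ = 221.9 N of static friction.
Since P = 392 N > 221.9 N, A slides on B; the A–B friction is kinetic: f₁ = μ_k N₁ = 0.29×569 = 165 N.
B experiences an equal 165 N forward from A (third law). B is in equilibrium, so the floor supplies f₂ = 165 N of static friction (limit μ_s(m_A+m_B)g = 527.7 N, not exceeded).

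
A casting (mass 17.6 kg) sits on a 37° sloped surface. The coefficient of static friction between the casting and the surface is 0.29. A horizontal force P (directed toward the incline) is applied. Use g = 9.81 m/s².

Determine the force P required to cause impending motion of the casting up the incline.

P ≈ 231 N

At impending motion up the slope, friction acts down-slope at its limit: f = μ_s N.
Perpendicular to the incline: N = m g cos θ + P sin θ.
Along the incline: P cos θ = m g sin θ + μ_s N = m g sin θ + μ_s (m g cos θ + P sin θ).
Solving, P (cos θ − μ_s sin θ) = m g (sin θ + μ_s cos θ), so P = 17.6×9.81×(sin 37° + 0.29 cos 37°)/(cos 37° − 0.29 sin 37°) = 173×0.8334/0.6241 = 231 N.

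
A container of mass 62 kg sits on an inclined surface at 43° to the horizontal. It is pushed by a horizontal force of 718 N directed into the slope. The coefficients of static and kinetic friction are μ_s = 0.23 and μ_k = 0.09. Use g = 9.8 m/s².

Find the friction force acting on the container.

f ≈ 111 N (down the incline)

Resolve perpendicular to the incline: N = m g cos θ + P sin θ = 62×9.8×cos 43° + 718×sin 43° = 934 N.
Along the incline, the net driving force (taking up-slope positive) is P cos θ − m g sin θ = 525.1 − 414.4 = 110.7 N, so equilibrium requires friction f = -110.7 N (down-slope).
Maximum static friction: μ_s N = 0.23 × 934 = 214.8 N.
Since 110.7 N is within the 214.8 N limit, the container stays put and friction is exactly 111 N.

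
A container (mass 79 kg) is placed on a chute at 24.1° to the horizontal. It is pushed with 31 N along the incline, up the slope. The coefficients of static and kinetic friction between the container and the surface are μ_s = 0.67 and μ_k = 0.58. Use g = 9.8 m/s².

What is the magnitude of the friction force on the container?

Perpendicular to the surface, N = m g cos θ = 79·9.8·cos 24.1° = 706.7 N.
For equilibrium along the incline the friction force must supply f = m g sin θ − P = 316.1 − 31 = 285.1 N (positive meaning up-slope).
The static-friction ceiling is μ_s N = 0.67 × 706.7 = 473.5 N.
Since |285.1| ≤ 473.5 N, the container remains in static equilibrium and friction takes exactly the required value.

f ≈ 285 N (up the incline)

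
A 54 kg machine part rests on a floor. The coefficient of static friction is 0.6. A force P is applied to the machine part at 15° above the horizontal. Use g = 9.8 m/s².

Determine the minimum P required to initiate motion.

N = m g − P sin α (the pull lifts the machine part).
At impending slip, P cos α = μ_s N = μ_s (m g − P sin α).
Solving: P (cos α + μ_s sin α) = μ_s m g → P = 0.6×529/(cos 15° + 0.6 sin 15°) = 318/1.121 = 283 N.

P ≈ 283 N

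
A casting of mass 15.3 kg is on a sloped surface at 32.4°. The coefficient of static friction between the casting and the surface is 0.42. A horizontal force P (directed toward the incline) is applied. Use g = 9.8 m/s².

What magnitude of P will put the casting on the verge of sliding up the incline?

At impending motion up the slope, friction acts down-slope at its limit: f = μ_s N.
Perpendicular to the incline: N = m g cos θ + P sin θ.
Along the incline: P cos θ = m g sin θ + μ_s N = m g sin θ + μ_s (m g cos θ + P sin θ).
Solving, P (cos θ − μ_s sin θ) = m g (sin θ + μ_s cos θ), so P = 15.3×9.8×(sin 32.4° + 0.42 cos 32.4°)/(cos 32.4° − 0.42 sin 32.4°) = 150×0.8904/0.6193 = 216 N.

P ≈ 216 N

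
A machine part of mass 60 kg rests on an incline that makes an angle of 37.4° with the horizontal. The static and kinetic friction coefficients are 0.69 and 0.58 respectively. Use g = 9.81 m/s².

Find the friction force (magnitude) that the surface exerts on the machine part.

f ≈ 271 N (up the incline)

Perpendicular to the surface, N = m g cos θ = 60·9.81·cos 37.4° = 467.6 N.
For equilibrium along the incline, friction must balance the weight component: f = m g sin θ = 357.5 N up the slope.
Static friction can supply at most μ_s N = 322.6 N.
Since |357.5| > 322.6 N, static friction cannot hold it; the machine part slides down the incline and kinetic friction applies: f = μ_k N = 0.58 × 467.6 = 271 N.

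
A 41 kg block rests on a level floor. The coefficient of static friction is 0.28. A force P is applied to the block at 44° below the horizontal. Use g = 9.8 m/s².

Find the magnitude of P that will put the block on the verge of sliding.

N = m g + P sin α (the push presses the block into the level floor).
At impending slip, P cos α = μ_s N = μ_s (m g + P sin α).
Solving: P (cos α − μ_s sin α) = μ_s m g → P = 0.28×402/(cos 44° − 0.28 sin 44°) = 113/0.5248 = 214 N.

P ≈ 214 N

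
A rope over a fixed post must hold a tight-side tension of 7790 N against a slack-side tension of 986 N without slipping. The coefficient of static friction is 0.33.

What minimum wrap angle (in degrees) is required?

β_min ≈ 359°

T₂/T₁ = e^{μβ} → β = ln(T₂/T₁)/μ.
β = ln(7790/986)/0.33 = 2.067/0.33 = 6.263 rad.
In degrees: β = 6.263 × 180/π = 359°.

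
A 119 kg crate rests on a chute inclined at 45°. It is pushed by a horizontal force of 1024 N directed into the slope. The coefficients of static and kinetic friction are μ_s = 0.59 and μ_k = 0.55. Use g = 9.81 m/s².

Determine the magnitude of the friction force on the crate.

Normal direction: N = m g cos θ + P sin θ = 1550 N.
Parallel to the incline: P cos θ − m g sin θ = 724.1 − 825.5 = -101.4 N; the friction needed to balance this is 101.4 N acting up the slope.
The limit of static friction is μ_s N = 914.2 N.
|f_req| = 101.4 ≤ 914.2 N → the crate is in equilibrium; friction equals the required value.

f ≈ 101 N (up the incline)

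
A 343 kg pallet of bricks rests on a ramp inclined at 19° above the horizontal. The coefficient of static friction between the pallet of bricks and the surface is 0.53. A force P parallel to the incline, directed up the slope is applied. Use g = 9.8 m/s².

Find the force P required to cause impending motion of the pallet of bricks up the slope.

P ≈ 2780 N

At impending motion up the slope, friction acts down-slope at its limit: f = μ_s N.
P is parallel to the surface, so N = m g cos θ = 3180 N.
Along the incline: P = m g sin θ + μ_s N = 1090 + 0.53×3180 = 2780 N.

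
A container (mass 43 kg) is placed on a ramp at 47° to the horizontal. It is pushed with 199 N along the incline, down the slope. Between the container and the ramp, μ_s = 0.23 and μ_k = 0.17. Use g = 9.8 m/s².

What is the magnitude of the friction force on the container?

The normal reaction is N = m g cos θ = 287.4 N.
For equilibrium along the incline the friction force must supply f = m g sin θ + P = 308.2 + 199 = 507.2 N (positive meaning up-slope).
Maximum static friction available: μ_s N = 0.23 × 287.4 = 66.1 N.
|507.2| exceeds 66.1 N, so the container slips down-slope; friction is kinetic, f = μ_k N = 0.17×287.4 = 48.9 N.

f ≈ 48.9 N (up the incline)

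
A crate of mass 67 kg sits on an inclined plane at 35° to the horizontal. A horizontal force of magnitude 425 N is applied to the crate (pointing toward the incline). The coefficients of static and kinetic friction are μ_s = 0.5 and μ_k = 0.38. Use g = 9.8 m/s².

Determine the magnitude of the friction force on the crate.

The horizontal push has a component P sin θ into the surface, so N = m g cos θ + P sin θ = 537.9 + 243.8 = 781.6 N.
Along the incline, the net driving force (taking up-slope positive) is P cos θ − m g sin θ = 348.1 − 376.6 = -28.47 N, so equilibrium requires friction f = 28.47 N (up-slope).
The limit of static friction is μ_s N = 390.8 N.
Since 28.47 N is within the 390.8 N limit, the crate stays put and friction is exactly 28.5 N.

f ≈ 28.5 N (up the incline)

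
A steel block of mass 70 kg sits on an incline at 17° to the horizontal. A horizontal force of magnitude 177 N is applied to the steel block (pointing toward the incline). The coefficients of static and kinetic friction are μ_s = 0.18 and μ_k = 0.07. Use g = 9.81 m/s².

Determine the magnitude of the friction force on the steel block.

f ≈ 31.5 N (up the incline)

Resolve perpendicular to the incline: N = m g cos θ + P sin θ = 70×9.81×cos 17° + 177×sin 17° = 708.4 N.
Along the incline, the net driving force (taking up-slope positive) is P cos θ − m g sin θ = 169.3 − 200.8 = -31.51 N, so equilibrium requires friction f = 31.51 N (up-slope).
The limit of static friction is μ_s N = 127.5 N.
|f_req| = 31.51 ≤ 127.5 N → the steel block is in equilibrium; friction equals the required value.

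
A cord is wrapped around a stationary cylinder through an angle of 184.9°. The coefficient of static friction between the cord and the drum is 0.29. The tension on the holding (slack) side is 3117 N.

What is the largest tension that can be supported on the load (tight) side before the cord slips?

At impending slip the capstan equation gives T₂/T₁ = e^{μβ} with β in radians.
β = 184.9° × π/180 = 3.227 rad.
e^{μβ} = e^{0.29×3.227} = 2.549.
T₂ = T₁ · e^{μβ} = 3117 × 2.549 = 7950 N.

T_max ≈ 7950 N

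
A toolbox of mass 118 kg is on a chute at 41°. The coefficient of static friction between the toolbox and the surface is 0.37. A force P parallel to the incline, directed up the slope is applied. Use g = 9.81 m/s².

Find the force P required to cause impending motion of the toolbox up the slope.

At impending motion up the slope, friction acts down-slope at its limit: f = μ_s N.
P is parallel to the surface, so N = m g cos θ = 874 N.
Along the incline: P = m g sin θ + μ_s N = 759 + 0.37×874 = 1080 N.

P ≈ 1080 N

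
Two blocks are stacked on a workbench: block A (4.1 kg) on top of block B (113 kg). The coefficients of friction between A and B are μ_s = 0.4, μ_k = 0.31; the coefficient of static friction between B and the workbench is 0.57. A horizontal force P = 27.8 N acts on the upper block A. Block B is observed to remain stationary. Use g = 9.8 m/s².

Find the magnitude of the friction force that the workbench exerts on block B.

f ≈ 12.5 N

The normal force B exerts on A is simply A's weight, N₁ = 40.18 N.
Maximum static friction on A from B: μ_s N₁ = 0.4×40.18 = 16.07 N.
P = 27.8 N exceeds that limit, so A slips over B and the interface friction becomes kinetic: f₁ = μ_k N₁ = 0.31×40.18 = 12.5 N.
B experiences an equal 12.5 N forward from A (third law). B is in equilibrium, so the floor supplies f₂ = 12.5 N of static friction (limit μ_s(m_A+m_B)g = 654.1 N, not exceeded).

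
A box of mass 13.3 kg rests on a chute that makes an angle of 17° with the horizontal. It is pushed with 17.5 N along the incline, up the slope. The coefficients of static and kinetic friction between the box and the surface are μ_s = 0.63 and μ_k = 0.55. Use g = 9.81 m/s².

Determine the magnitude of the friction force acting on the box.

The normal reaction is N = m g cos θ = 124.8 N.
For equilibrium along the incline the friction force must supply f = m g sin θ − P = 38.15 − 17.5 = 20.65 N (positive meaning up-slope).
Static friction can supply at most μ_s N = 78.61 N.
Since |20.65| ≤ 78.61 N, static friction is sufficient; f equals the required value, not μ_s N.

f ≈ 20.6 N (up the incline)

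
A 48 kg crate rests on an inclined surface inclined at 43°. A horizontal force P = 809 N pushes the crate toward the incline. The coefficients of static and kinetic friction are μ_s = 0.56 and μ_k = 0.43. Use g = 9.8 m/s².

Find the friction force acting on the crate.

f ≈ 271 N (down the incline)

Normal direction: N = m g cos θ + P sin θ = 895.8 N.
Parallel to the incline: P cos θ − m g sin θ = 591.7 − 320.8 = 270.9 N; the friction needed to balance this is 270.9 N acting down the slope.
Maximum static friction: μ_s N = 0.56 × 895.8 = 501.6 N.
Since 270.9 N is within the 501.6 N limit, the crate stays put and friction is exactly 271 N.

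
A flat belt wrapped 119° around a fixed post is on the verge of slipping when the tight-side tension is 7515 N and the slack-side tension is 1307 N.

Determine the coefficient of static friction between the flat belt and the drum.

μ ≈ 0.842

T₂/T₁ = e^{μβ} → μ = ln(T₂/T₁)/β.
β = 119° = 2.077 rad.
μ = ln(7515/1307)/2.077 = ln(5.75)/2.077 = 0.842.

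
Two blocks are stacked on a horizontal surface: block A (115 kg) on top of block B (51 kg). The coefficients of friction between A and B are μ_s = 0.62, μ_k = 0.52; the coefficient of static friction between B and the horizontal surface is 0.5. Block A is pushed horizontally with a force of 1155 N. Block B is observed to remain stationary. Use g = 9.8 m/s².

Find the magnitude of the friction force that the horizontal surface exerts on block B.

f ≈ 586 N

The normal force B exerts on A is simply A's weight, N₁ = 1127 N.
Maximum static friction on A from B: μ_s N₁ = 0.62×1127 = 698.7 N.
P = 1155 N exceeds that limit, so A slips over B and the interface friction becomes kinetic: f₁ = μ_k N₁ = 0.52×1127 = 586 N.
By Newton's third law B feels 586 N forward from A. With B stationary, the floor's static friction on B balances it: f₂ = 586 N (well within μ_s(m_A+m_B)g = 813.4 N).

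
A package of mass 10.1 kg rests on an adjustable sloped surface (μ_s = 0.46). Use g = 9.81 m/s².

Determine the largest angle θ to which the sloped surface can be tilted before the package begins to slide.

At the slip threshold, m g sin θ = μ_s · m g cos θ, so tan θ = μ_s.
θ_max = arctan(0.46) = 24.7°.

θ_max ≈ 24.7°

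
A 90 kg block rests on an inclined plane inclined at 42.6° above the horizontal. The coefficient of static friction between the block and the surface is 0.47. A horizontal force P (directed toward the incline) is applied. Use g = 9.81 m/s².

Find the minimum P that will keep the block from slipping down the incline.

The block tends to slide down (tan θ > μ_s), so at the point of impending slip friction acts up-slope at its limit: f = μ_s N.
Perpendicular to the incline: N = m g cos θ + P sin θ.
Along the incline: P cos θ + μ_s N = m g sin θ, i.e. P cos θ + μ_s (m g cos θ + P sin θ) = m g sin θ.
Solving, P (cos θ + μ_s sin θ) = m g (sin θ − μ_s cos θ), so P = 883×0.3309/1.054 = 277 N.

P_min ≈ 277 N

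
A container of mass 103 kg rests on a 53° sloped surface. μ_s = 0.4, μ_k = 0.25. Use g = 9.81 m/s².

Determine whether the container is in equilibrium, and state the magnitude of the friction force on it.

N = m g cos θ = 608 N.
Down-slope weight component: m g sin θ = 807 N.
μ_s N = 243 N.
807 > 243 N, so it slides; kinetic friction f = μ_k N = 0.25×608 = 152 N.

f ≈ 152 N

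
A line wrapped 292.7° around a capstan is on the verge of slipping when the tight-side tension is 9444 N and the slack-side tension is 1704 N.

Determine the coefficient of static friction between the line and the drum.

μ ≈ 0.335

T₂/T₁ = e^{μβ} → μ = ln(T₂/T₁)/β.
β = 292.7° = 5.109 rad.
μ = ln(9444/1704)/5.109 = ln(5.542)/5.109 = 0.335.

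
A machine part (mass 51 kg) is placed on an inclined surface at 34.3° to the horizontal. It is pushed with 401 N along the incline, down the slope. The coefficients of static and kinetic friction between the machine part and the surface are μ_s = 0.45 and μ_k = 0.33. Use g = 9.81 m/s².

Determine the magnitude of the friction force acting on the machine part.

Perpendicular to the surface, N = m g cos θ = 51·9.81·cos 34.3° = 413.3 N.
For equilibrium along the incline the friction force must supply f = m g sin θ + P = 281.9 + 401 = 682.9 N (positive meaning up-slope).
Static friction can supply at most μ_s N = 186 N.
|682.9| exceeds 186 N, so the machine part slips down-slope; friction is kinetic, f = μ_k N = 0.33×413.3 = 136 N.

f ≈ 136 N (up the incline)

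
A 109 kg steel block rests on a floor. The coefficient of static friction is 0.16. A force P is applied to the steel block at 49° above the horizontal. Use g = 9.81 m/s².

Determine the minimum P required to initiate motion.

P ≈ 220 N

N = m g − P sin α (the pull lifts the steel block).
At impending slip, P cos α = μ_s N = μ_s (m g − P sin α).
Solving: P (cos α + μ_s sin α) = μ_s m g → P = 0.16×1070/(cos 49° + 0.16 sin 49°) = 171/0.7768 = 220 N.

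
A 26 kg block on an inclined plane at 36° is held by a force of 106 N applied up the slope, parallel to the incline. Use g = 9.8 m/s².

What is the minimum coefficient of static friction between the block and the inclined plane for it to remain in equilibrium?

μ_s,min ≈ 0.212

N = m g cos θ = 206.1 N.
Friction must make up the shortfall along the incline: f = m g sin θ − P = 149.8 − 106 = 43.77 N.
At the threshold f = μ_s N, so μ_s,min = 43.77/206.1 = 0.212.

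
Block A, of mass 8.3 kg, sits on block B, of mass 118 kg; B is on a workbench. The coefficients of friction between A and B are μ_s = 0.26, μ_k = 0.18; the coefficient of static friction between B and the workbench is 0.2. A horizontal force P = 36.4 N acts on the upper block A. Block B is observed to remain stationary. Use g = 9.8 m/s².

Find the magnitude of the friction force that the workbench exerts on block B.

The normal force B exerts on A is simply A's weight, N₁ = 81.34 N.
Maximum static friction on A from B: μ_s N₁ = 0.26×81.34 = 21.15 N.
Since P = 36.4 N > 21.15 N, A slides on B; the A–B friction is kinetic: f₁ = μ_k N₁ = 0.18×81.34 = 14.6 N.
By Newton's third law B feels 14.6 N forward from A. With B stationary, the floor's static friction on B balances it: f₂ = 14.6 N (well within μ_s(m_A+m_B)g = 247.5 N).

f ≈ 14.6 N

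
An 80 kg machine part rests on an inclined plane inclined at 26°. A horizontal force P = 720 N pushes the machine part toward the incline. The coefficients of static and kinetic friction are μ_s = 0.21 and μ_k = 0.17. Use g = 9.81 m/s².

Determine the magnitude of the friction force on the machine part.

f ≈ 174 N (down the incline)

Normal direction: N = m g cos θ + P sin θ = 1021 N.
Along the incline, the net driving force (taking up-slope positive) is P cos θ − m g sin θ = 647.1 − 344 = 303.1 N, so equilibrium requires friction f = -303.1 N (down-slope).
The limit of static friction is μ_s N = 214.4 N.
The required 303.1 N exceeds the static limit, so the machine part slides up-slope and f = μ_k N = 0.17×1021 = 174 N.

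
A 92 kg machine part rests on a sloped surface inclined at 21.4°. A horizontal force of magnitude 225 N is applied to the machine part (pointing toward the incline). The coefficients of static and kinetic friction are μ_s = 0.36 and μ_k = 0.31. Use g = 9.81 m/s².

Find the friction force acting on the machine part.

f ≈ 120 N (up the incline)

The horizontal push has a component P sin θ into the surface, so N = m g cos θ + P sin θ = 840.3 + 82.1 = 922.4 N.
Parallel to the incline: P cos θ − m g sin θ = 209.5 − 329.3 = -119.8 N; the friction needed to balance this is 119.8 N acting up the slope.
Maximum static friction: μ_s N = 0.36 × 922.4 = 332.1 N.
Since 119.8 N is within the 332.1 N limit, the machine part stays put and friction is exactly 120 N.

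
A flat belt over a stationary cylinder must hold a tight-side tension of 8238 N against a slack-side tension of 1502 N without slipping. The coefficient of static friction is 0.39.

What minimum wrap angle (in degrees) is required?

T₂/T₁ = e^{μβ} → β = ln(T₂/T₁)/μ.
β = ln(8238/1502)/0.39 = 1.702/0.39 = 4.364 rad.
In degrees: β = 4.364 × 180/π = 250°.

β_min ≈ 250°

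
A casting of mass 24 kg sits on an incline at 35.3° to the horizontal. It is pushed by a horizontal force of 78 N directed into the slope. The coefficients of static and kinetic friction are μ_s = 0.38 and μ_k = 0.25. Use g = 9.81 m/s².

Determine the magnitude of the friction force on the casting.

Normal direction: N = m g cos θ + P sin θ = 237.2 N.
Along the incline, the net driving force (taking up-slope positive) is P cos θ − m g sin θ = 63.66 − 136.1 = -72.39 N, so equilibrium requires friction f = 72.39 N (up-slope).
The limit of static friction is μ_s N = 90.15 N.
Since 72.39 N is within the 90.15 N limit, the casting stays put and friction is exactly 72.4 N.

f ≈ 72.4 N (up the incline)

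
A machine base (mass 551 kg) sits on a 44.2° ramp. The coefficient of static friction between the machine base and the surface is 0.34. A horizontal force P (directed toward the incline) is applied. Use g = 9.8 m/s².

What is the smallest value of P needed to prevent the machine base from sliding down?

The machine base tends to slide down (tan θ > μ_s), so at the point of impending slip friction acts up-slope at its limit: f = μ_s N.
Perpendicular to the incline: N = m g cos θ + P sin θ.
Along the incline: P cos θ + μ_s N = m g sin θ, i.e. P cos θ + μ_s (m g cos θ + P sin θ) = m g sin θ.
Solving, P (cos θ + μ_s sin θ) = m g (sin θ − μ_s cos θ), so P = 5400×0.4534/0.9539 = 2570 N.

P_min ≈ 2570 N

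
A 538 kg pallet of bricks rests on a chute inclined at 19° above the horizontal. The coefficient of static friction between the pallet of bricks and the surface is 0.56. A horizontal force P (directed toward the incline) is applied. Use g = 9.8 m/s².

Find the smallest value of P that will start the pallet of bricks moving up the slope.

P ≈ 5910 N

At impending motion up the slope, friction acts down-slope at its limit: f = μ_s N.
Perpendicular to the incline: N = m g cos θ + P sin θ.
Along the incline: P cos θ = m g sin θ + μ_s N = m g sin θ + μ_s (m g cos θ + P sin θ).
Solving, P (cos θ − μ_s sin θ) = m g (sin θ + μ_s cos θ), so P = 538×9.8×(sin 19° + 0.56 cos 19°)/(cos 19° − 0.56 sin 19°) = 5270×0.8551/0.7632 = 5910 N.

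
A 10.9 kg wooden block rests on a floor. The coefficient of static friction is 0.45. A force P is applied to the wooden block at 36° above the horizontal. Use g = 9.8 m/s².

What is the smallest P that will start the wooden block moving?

P ≈ 44.8 N

N = m g − P sin α (the pull lifts the wooden block).
At impending slip, P cos α = μ_s N = μ_s (m g − P sin α).
Solving: P (cos α + μ_s sin α) = μ_s m g → P = 0.45×107/(cos 36° + 0.45 sin 36°) = 48.1/1.074 = 44.8 N.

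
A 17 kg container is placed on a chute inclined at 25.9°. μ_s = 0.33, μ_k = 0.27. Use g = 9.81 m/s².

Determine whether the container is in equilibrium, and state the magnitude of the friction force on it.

N = m g cos θ = 150 N.
Down-slope weight component: m g sin θ = 72.8 N.
μ_s N = 49.5 N.
72.8 > 49.5 N, so it slides; kinetic friction f = μ_k N = 0.27×150 = 40.5 N.

f ≈ 40.5 N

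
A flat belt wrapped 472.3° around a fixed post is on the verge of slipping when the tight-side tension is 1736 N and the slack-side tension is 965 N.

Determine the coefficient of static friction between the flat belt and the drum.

T₂/T₁ = e^{μβ} → μ = ln(T₂/T₁)/β.
β = 472.3° = 8.243 rad.
μ = ln(1736/965)/8.243 = ln(1.799)/8.243 = 0.0712.

μ ≈ 0.0712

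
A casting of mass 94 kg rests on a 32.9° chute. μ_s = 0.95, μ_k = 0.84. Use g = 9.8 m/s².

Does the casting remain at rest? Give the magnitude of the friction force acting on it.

f ≈ 500 N

N = m g cos θ = 773 N.
Down-slope weight component: m g sin θ = 500 N.
μ_s N = 735 N.
500 ≤ 735 N, so it stays put; friction = 500 N.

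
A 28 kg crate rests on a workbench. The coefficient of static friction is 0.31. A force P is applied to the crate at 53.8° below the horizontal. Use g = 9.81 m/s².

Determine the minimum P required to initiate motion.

P ≈ 250 N

N = m g + P sin α (the push presses the crate into the workbench).
At impending slip, P cos α = μ_s N = μ_s (m g + P sin α).
Solving: P (cos α − μ_s sin α) = μ_s m g → P = 0.31×275/(cos 53.8° − 0.31 sin 53.8°) = 85.2/0.3404 = 250 N.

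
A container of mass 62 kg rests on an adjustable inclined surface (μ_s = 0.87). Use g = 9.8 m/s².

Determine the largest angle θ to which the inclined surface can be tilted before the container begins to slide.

θ_max ≈ 41°

At the slip threshold, m g sin θ = μ_s · m g cos θ, so tan θ = μ_s.
θ_max = arctan(0.87) = 41°.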